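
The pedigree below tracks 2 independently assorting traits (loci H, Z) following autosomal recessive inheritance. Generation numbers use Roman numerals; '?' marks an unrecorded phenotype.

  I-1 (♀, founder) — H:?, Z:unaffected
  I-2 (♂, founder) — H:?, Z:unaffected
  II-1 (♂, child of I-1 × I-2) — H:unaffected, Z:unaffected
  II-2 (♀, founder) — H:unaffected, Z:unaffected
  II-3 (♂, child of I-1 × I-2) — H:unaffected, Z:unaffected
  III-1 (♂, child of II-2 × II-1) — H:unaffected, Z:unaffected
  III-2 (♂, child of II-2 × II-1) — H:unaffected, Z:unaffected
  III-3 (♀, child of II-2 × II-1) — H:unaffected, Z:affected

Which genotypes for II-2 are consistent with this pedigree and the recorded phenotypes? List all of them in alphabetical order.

H/I-1 ? ·: HH|Hh|hh
H/I-2 ? ·: HH|Hh|hh
H/II-1 un I-1×I-2: HH|Hh
H/II-2 un ·: HH|Hh
H/II-3 un I-1×I-2: HH|Hh
H/III-1 un II-2×II-1: HH|Hh
H/III-2 un II-2×II-1: HH|Hh
H/III-3 un II-2×II-1: HH|Hh
⇒ H over [I-1,I-2,II-1,II-2,II-3,III-1,III-2,III-3]: 223 consistent
Z/I-1 un ·: ZZ|Zz
Z/I-2 un ·: ZZ|Zz
Z/II-1 un I-1×I-2: Zz
Z/II-2 un ·: Zz
Z/II-3 un I-1×I-2: ZZ|Zz
Z/III-1 un II-2×II-1: ZZ|Zz
Z/III-2 un II-2×II-1: ZZ|Zz
Z/III-3 aff II-2×II-1: zz
⇒ Z over [I-1,I-2,II-1,II-2,II-3,III-1,III-2,III-3]: 24 consistent

II-2 ∈ {HH Zz, Hh Zz}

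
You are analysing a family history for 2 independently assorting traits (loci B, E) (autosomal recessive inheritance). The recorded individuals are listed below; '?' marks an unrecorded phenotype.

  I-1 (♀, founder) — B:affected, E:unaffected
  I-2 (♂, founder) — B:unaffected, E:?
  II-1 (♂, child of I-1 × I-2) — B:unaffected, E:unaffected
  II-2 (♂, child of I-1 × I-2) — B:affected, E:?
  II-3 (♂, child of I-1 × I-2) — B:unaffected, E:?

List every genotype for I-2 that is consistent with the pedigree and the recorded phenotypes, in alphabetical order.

I-2 ∈ {Bb EE, Bb Ee, Bb ee}

B/I-1 aff ·: bb
B/I-2 un ·: Bb
B/II-1 un I-1×I-2: Bb
B/II-2 aff I-1×I-2: bb
B/II-3 un I-1×I-2: Bb
⇒ B over [I-1,I-2,II-1,II-2,II-3]: 1 consistent
E/I-1 un ·: EE|Ee
E/I-2 ? ·: EE|Ee|ee
E/II-1 un I-1×I-2: EE|Ee
E/II-2 ? I-1×I-2: EE|Ee|ee
E/II-3 ? I-1×I-2: EE|Ee|ee
⇒ E over [I-1,I-2,II-1,II-2,II-3]: 40 consistent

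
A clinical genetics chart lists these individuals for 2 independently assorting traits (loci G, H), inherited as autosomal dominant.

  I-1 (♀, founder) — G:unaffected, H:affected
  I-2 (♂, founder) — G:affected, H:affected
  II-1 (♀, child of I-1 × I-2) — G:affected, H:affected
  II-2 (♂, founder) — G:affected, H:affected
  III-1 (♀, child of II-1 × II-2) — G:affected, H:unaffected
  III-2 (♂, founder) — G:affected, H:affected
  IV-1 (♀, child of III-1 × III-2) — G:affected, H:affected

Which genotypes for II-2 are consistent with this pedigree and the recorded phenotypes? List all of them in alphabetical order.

II-2 ∈ {GG Hh, Gg Hh}

G/I-1 un ·: gg
G/I-2 aff ·: Gg|GG
G/II-1 aff I-1×I-2: Gg
G/II-2 aff ·: Gg|GG
G/III-1 aff II-1×II-2: Gg|GG
G/III-2 aff ·: Gg|GG
G/IV-1 aff III-1×III-2: Gg|GG
⇒ G over [I-1,I-2,II-1,II-2,III-1,III-2,IV-1]: 28 consistent
H/I-1 aff ·: Hh|HH
H/I-2 aff ·: Hh|HH
H/II-1 aff I-1×I-2: Hh
H/II-2 aff ·: Hh
H/III-1 un II-1×II-2: hh
H/III-2 aff ·: Hh|HH
H/IV-1 aff III-1×III-2: Hh
⇒ H over [I-1,I-2,II-1,II-2,III-1,III-2,IV-1]: 6 consistent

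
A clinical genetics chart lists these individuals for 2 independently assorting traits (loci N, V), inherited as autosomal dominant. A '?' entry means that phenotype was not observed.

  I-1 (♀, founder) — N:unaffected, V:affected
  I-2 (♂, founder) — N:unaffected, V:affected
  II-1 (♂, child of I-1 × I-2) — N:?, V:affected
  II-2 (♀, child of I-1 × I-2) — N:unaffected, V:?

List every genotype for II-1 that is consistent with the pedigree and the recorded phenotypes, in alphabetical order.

II-1 ∈ {nn VV, nn Vv}

N/I-1 un ·: nn
N/I-2 un ·: nn
N/II-1 ? I-1×I-2: nn
N/II-2 un I-1×I-2: nn
⇒ N over [I-1,I-2,II-1,II-2]: 1 consistent
V/I-1 aff ·: Vv|VV
V/I-2 aff ·: Vv|VV
V/II-1 aff I-1×I-2: Vv|VV
V/II-2 ? I-1×I-2: vv|Vv|VV
⇒ V over [I-1,I-2,II-1,II-2]: 15 consistent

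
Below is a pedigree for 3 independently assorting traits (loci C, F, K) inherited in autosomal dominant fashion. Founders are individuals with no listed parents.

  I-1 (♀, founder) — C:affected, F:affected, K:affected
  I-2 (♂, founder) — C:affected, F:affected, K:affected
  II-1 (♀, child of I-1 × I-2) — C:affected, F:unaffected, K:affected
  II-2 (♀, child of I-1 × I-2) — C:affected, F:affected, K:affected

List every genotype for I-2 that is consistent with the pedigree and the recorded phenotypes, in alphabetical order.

C/I-1 aff ·: Cc|CC
C/I-2 aff ·: Cc|CC
C/II-1 aff I-1×I-2: Cc|CC
C/II-2 aff I-1×I-2: Cc|CC
⇒ C over [I-1,I-2,II-1,II-2]: 13 consistent
F/I-1 aff ·: Ff
F/I-2 aff ·: Ff
F/II-1 un I-1×I-2: ff
F/II-2 aff I-1×I-2: Ff|FF
⇒ F over [I-1,I-2,II-1,II-2]: 2 consistent
K/I-1 aff ·: Kk|KK
K/I-2 aff ·: Kk|KK
K/II-1 aff I-1×I-2: Kk|KK
K/II-2 aff I-1×I-2: Kk|KK
⇒ K over [I-1,I-2,II-1,II-2]: 13 consistent

I-2 ∈ {CC Ff KK, CC Ff Kk, Cc Ff KK, Cc Ff Kk}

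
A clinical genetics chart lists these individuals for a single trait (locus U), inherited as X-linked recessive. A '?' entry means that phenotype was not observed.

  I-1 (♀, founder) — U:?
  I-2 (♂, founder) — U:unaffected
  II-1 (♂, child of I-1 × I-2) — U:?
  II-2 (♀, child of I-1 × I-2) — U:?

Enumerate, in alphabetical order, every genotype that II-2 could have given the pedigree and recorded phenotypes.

II-2 ∈ {X^UX^U, X^UX^u}

U/I-1 ? ·: X^UX^U|X^UX^u|X^uX^u
U/I-2 un ·: X^UY
U/II-1 ? I-1×I-2: X^UY|X^uY
U/II-2 ? I-1×I-2: X^UX^U|X^UX^u
⇒ U over [I-1,I-2,II-1,II-2]: 6 consistent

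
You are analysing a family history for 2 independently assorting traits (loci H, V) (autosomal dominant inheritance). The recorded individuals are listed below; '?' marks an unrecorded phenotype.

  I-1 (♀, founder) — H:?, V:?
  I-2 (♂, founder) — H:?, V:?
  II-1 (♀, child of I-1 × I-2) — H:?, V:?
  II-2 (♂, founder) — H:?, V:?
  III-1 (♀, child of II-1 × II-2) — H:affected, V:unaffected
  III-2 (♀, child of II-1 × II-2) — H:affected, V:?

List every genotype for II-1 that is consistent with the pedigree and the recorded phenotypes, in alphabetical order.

II-1 ∈ {HH Vv, HH vv, Hh Vv, Hh vv, hh Vv, hh vv}

H/I-1 ? ·: hh|Hh|HH
H/I-2 ? ·: hh|Hh|HH
H/II-1 ? I-1×I-2: hh|Hh|HH
H/II-2 ? ·: hh|Hh|HH
H/III-1 aff II-1×II-2: Hh|HH
H/III-2 aff II-1×II-2: Hh|HH
⇒ H over [I-1,I-2,II-1,II-2,III-1,III-2]: 95 consistent
V/I-1 ? ·: vv|Vv|VV
V/I-2 ? ·: vv|Vv|VV
V/II-1 ? I-1×I-2: vv|Vv
V/II-2 ? ·: vv|Vv
V/III-1 un II-1×II-2: vv
V/III-2 ? II-1×II-2: vv|Vv|VV
⇒ V over [I-1,I-2,II-1,II-2,III-1,III-2]: 47 consistent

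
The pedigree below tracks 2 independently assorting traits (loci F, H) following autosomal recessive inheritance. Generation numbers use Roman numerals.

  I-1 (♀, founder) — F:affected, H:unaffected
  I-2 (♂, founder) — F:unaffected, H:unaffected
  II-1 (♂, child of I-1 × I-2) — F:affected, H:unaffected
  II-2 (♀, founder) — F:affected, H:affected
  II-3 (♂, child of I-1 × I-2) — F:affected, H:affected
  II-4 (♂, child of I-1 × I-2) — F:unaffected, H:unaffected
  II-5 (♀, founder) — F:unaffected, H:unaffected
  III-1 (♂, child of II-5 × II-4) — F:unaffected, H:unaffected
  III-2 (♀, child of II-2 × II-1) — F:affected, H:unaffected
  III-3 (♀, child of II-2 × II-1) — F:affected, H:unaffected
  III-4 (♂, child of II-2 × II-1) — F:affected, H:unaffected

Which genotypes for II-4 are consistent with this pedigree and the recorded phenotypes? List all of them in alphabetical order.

II-4 ∈ {Ff HH, Ff Hh}

F/I-1 aff ·: ff
F/I-2 un ·: Ff
F/II-1 aff I-1×I-2: ff
F/II-2 aff ·: ff
F/II-3 aff I-1×I-2: ff
F/II-4 un I-1×I-2: Ff
F/II-5 un ·: FF|Ff
F/III-1 un II-5×II-4: FF|Ff
F/III-2 aff II-2×II-1: ff
F/III-3 aff II-2×II-1: ff
F/III-4 aff II-2×II-1: ff
⇒ F over [I-1,I-2,II-1,II-2,II-3,II-4,II-5,III-1,III-2,III-3,III-4]: 4 consistent
H/I-1 un ·: Hh
H/I-2 un ·: Hh
H/II-1 un I-1×I-2: HH|Hh
H/II-2 aff ·: hh
H/II-3 aff I-1×I-2: hh
H/II-4 un I-1×I-2: HH|Hh
H/II-5 un ·: HH|Hh
H/III-1 un II-5×II-4: HH|Hh
H/III-2 un II-2×II-1: Hh
H/III-3 un II-2×II-1: Hh
H/III-4 un II-2×II-1: Hh
⇒ H over [I-1,I-2,II-1,II-2,II-3,II-4,II-5,III-1,III-2,III-3,III-4]: 14 consistent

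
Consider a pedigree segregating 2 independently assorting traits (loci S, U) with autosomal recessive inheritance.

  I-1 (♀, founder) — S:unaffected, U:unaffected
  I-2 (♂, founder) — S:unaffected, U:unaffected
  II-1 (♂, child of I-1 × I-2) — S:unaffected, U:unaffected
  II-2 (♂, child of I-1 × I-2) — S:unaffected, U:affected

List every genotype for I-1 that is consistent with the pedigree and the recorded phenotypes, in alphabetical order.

I-1 ∈ {SS Uu, Ss Uu}

S/I-1 un ·: SS|Ss
S/I-2 un ·: SS|Ss
S/II-1 un I-1×I-2: SS|Ss
S/II-2 un I-1×I-2: SS|Ss
⇒ S over [I-1,I-2,II-1,II-2]: 13 consistent
U/I-1 un ·: Uu
U/I-2 un ·: Uu
U/II-1 un I-1×I-2: UU|Uu
U/II-2 aff I-1×I-2: uu
⇒ U over [I-1,I-2,II-1,II-2]: 2 consistent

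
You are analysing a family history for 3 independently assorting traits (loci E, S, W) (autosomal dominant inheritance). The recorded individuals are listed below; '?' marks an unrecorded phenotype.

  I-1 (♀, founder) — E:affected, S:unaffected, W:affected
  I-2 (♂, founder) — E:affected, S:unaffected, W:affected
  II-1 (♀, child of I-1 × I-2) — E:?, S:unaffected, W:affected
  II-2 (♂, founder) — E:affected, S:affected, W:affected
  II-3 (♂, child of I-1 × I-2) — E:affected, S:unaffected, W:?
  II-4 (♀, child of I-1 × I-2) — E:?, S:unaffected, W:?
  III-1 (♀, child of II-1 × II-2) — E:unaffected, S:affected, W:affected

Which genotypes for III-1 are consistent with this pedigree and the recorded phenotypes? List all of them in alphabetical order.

E/I-1 aff ·: Ee|EE
E/I-2 aff ·: Ee|EE
E/II-1 ? I-1×I-2: ee|Ee
E/II-2 aff ·: Ee
E/II-3 aff I-1×I-2: Ee|EE
E/II-4 ? I-1×I-2: ee|Ee|EE
E/III-1 un II-1×II-2: ee
⇒ E over [I-1,I-2,II-1,II-2,II-3,II-4,III-1]: 20 consistent
S/I-1 un ·: ss
S/I-2 un ·: ss
S/II-1 un I-1×I-2: ss
S/II-2 aff ·: Ss|SS
S/II-3 un I-1×I-2: ss
S/II-4 un I-1×I-2: ss
S/III-1 aff II-1×II-2: Ss
⇒ S over [I-1,I-2,II-1,II-2,II-3,II-4,III-1]: 2 consistent
W/I-1 aff ·: Ww|WW
W/I-2 aff ·: Ww|WW
W/II-1 aff I-1×I-2: Ww|WW
W/II-2 aff ·: Ww|WW
W/II-3 ? I-1×I-2: ww|Ww|WW
W/II-4 ? I-1×I-2: ww|Ww|WW
W/III-1 aff II-1×II-2: Ww|WW
⇒ W over [I-1,I-2,II-1,II-2,II-3,II-4,III-1]: 122 consistent

III-1 ∈ {ee Ss WW, ee Ss Ww}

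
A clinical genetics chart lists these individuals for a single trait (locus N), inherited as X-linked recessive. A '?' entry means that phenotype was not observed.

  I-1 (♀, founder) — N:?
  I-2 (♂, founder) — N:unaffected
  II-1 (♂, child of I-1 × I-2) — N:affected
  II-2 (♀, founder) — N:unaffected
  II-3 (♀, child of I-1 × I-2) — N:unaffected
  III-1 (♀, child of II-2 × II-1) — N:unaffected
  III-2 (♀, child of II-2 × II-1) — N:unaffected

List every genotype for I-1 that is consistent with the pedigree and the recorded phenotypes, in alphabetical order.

I-1 ∈ {X^NX^n, X^nX^n}

N/I-1 ? ·: X^NX^n|X^nX^n
N/I-2 un ·: X^NY
N/II-1 aff I-1×I-2: X^nY
N/II-2 un ·: X^NX^N|X^NX^n
N/II-3 un I-1×I-2: X^NX^N|X^NX^n
N/III-1 un II-2×II-1: X^NX^n
N/III-2 un II-2×II-1: X^NX^n
⇒ N over [I-1,I-2,II-1,II-2,II-3,III-1,III-2]: 6 consistent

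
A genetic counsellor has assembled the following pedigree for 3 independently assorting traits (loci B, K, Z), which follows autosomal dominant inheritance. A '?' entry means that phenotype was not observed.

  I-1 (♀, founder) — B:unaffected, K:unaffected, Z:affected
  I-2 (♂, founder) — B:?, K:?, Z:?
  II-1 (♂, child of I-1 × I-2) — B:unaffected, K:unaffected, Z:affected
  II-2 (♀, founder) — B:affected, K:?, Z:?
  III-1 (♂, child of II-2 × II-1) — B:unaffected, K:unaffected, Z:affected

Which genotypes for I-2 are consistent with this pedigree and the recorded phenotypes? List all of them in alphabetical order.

I-2 ∈ {Bb Kk ZZ, Bb Kk Zz, Bb Kk zz, Bb kk ZZ, Bb kk Zz, Bb kk zz, bb Kk ZZ, bb Kk Zz, bb Kk zz, bb kk ZZ, bb kk Zz, bb kk zz}

B/I-1 un ·: bb
B/I-2 ? ·: bb|Bb
B/II-1 un I-1×I-2: bb
B/II-2 aff ·: Bb
B/III-1 un II-2×II-1: bb
⇒ B over [I-1,I-2,II-1,II-2,III-1]: 2 consistent
K/I-1 un ·: kk
K/I-2 ? ·: kk|Kk
K/II-1 un I-1×I-2: kk
K/II-2 ? ·: kk|Kk
K/III-1 un II-2×II-1: kk
⇒ K over [I-1,I-2,II-1,II-2,III-1]: 4 consistent
Z/I-1 aff ·: Zz|ZZ
Z/I-2 ? ·: zz|Zz|ZZ
Z/II-1 aff I-1×I-2: Zz|ZZ
Z/II-2 ? ·: zz|Zz|ZZ
Z/III-1 aff II-2×II-1: Zz|ZZ
⇒ Z over [I-1,I-2,II-1,II-2,III-1]: 41 consistent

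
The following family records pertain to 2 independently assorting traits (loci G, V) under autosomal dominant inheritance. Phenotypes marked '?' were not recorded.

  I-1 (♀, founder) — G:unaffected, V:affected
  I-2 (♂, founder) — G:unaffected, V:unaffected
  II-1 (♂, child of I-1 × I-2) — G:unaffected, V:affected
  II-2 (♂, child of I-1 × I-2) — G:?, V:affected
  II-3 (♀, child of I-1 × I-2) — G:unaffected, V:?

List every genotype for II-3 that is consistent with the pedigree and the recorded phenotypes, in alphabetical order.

II-3 ∈ {gg Vv, gg vv}

G/I-1 un ·: gg
G/I-2 un ·: gg
G/II-1 un I-1×I-2: gg
G/II-2 ? I-1×I-2: gg
G/II-3 un I-1×I-2: gg
⇒ G over [I-1,I-2,II-1,II-2,II-3]: 1 consistent
V/I-1 aff ·: Vv|VV
V/I-2 un ·: vv
V/II-1 aff I-1×I-2: Vv
V/II-2 aff I-1×I-2: Vv
V/II-3 ? I-1×I-2: vv|Vv
⇒ V over [I-1,I-2,II-1,II-2,II-3]: 3 consistent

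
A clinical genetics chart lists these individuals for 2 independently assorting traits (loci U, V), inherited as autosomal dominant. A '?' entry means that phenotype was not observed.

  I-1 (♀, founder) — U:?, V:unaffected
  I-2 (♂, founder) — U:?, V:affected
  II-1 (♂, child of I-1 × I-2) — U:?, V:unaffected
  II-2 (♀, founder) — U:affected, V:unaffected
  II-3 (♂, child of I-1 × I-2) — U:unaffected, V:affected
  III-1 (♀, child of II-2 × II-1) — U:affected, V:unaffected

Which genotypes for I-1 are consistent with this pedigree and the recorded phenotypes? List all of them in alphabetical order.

U/I-1 ? ·: uu|Uu
U/I-2 ? ·: uu|Uu
U/II-1 ? I-1×I-2: uu|Uu|UU
U/II-2 aff ·: Uu|UU
U/II-3 un I-1×I-2: uu
U/III-1 aff II-2×II-1: Uu|UU
⇒ U over [I-1,I-2,II-1,II-2,II-3,III-1]: 23 consistent
V/I-1 un ·: vv
V/I-2 aff ·: Vv
V/II-1 un I-1×I-2: vv
V/II-2 un ·: vv
V/II-3 aff I-1×I-2: Vv
V/III-1 un II-2×II-1: vv
⇒ V over [I-1,I-2,II-1,II-2,II-3,III-1]: 1 consistent

I-1 ∈ {Uu vv, uu vv}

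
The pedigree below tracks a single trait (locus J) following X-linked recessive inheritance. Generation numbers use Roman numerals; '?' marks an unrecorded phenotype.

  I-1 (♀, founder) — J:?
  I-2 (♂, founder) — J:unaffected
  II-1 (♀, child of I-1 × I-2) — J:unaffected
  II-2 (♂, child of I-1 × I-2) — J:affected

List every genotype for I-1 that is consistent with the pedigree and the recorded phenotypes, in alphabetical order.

J/I-1 ? ·: X^JX^j|X^jX^j
J/I-2 un ·: X^JY
J/II-1 un I-1×I-2: X^JX^J|X^JX^j
J/II-2 aff I-1×I-2: X^jY
⇒ J over [I-1,I-2,II-1,II-2]: 3 consistent

I-1 ∈ {X^JX^j, X^jX^j}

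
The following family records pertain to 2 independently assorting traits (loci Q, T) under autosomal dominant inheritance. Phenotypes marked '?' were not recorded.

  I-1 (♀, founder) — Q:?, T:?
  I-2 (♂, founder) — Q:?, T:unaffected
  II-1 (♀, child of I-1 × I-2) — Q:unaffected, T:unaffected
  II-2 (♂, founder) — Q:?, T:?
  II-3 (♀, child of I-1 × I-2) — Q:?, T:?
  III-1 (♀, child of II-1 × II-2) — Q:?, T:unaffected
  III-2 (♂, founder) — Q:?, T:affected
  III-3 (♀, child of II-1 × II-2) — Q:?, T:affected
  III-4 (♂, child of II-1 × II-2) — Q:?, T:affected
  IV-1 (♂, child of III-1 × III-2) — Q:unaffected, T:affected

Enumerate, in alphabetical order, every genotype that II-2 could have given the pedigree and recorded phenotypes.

Q/I-1 ? ·: qq|Qq
Q/I-2 ? ·: qq|Qq
Q/II-1 un I-1×I-2: qq
Q/II-2 ? ·: qq|Qq|QQ
Q/II-3 ? I-1×I-2: qq|Qq|QQ
Q/III-1 ? II-1×II-2: qq|Qq
Q/III-2 ? ·: qq|Qq
Q/III-3 ? II-1×II-2: qq|Qq
Q/III-4 ? II-1×II-2: qq|Qq
Q/IV-1 un III-1×III-2: qq
⇒ Q over [I-1,I-2,II-1,II-2,II-3,III-1,III-2,III-3,III-4,IV-1]: 160 consistent
T/I-1 ? ·: tt|Tt
T/I-2 un ·: tt
T/II-1 un I-1×I-2: tt
T/II-2 ? ·: Tt
T/II-3 ? I-1×I-2: tt|Tt
T/III-1 un II-1×II-2: tt
T/III-2 aff ·: Tt|TT
T/III-3 aff II-1×II-2: Tt
T/III-4 aff II-1×II-2: Tt
T/IV-1 aff III-1×III-2: Tt
⇒ T over [I-1,I-2,II-1,II-2,II-3,III-1,III-2,III-3,III-4,IV-1]: 6 consistent

II-2 ∈ {QQ Tt, Qq Tt, qq Tt}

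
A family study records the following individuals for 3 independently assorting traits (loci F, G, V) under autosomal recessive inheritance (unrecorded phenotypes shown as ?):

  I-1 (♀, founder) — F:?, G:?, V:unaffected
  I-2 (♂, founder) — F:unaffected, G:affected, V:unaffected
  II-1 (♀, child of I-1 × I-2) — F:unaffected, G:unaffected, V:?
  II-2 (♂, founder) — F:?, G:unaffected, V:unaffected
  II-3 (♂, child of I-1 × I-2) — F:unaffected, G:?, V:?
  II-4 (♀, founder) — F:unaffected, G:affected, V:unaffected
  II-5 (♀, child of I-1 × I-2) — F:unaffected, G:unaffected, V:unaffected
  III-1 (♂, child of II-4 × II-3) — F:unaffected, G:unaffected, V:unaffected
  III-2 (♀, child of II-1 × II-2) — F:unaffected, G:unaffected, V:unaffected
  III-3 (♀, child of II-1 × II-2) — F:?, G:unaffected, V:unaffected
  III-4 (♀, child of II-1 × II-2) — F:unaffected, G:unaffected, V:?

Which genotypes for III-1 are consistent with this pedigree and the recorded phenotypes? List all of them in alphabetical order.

III-1 ∈ {FF Gg VV, FF Gg Vv, Ff Gg VV, Ff Gg Vv}

F/I-1 ? ·: FF|Ff|ff
F/I-2 un ·: FF|Ff
F/II-1 un I-1×I-2: FF|Ff
F/II-2 ? ·: FF|Ff|ff
F/II-3 un I-1×I-2: FF|Ff
F/II-4 un ·: FF|Ff
F/II-5 un I-1×I-2: FF|Ff
F/III-1 un II-4×II-3: FF|Ff
F/III-2 un II-1×II-2: FF|Ff
F/III-3 ? II-1×II-2: FF|Ff|ff
F/III-4 un II-1×II-2: FF|Ff
⇒ F over [I-1,I-2,II-1,II-2,II-3,II-4,II-5,III-1,III-2,III-3,III-4]: 1550 consistent
G/I-1 ? ·: GG|Gg
G/I-2 aff ·: gg
G/II-1 un I-1×I-2: Gg
G/II-2 un ·: GG|Gg
G/II-3 ? I-1×I-2: Gg
G/II-4 aff ·: gg
G/II-5 un I-1×I-2: Gg
G/III-1 un II-4×II-3: Gg
G/III-2 un II-1×II-2: GG|Gg
G/III-3 un II-1×II-2: GG|Gg
G/III-4 un II-1×II-2: GG|Gg
⇒ G over [I-1,I-2,II-1,II-2,II-3,II-4,II-5,III-1,III-2,III-3,III-4]: 32 consistent
V/I-1 un ·: VV|Vv
V/I-2 un ·: VV|Vv
V/II-1 ? I-1×I-2: VV|Vv|vv
V/II-2 un ·: VV|Vv
V/II-3 ? I-1×I-2: VV|Vv|vv
V/II-4 un ·: VV|Vv
V/II-5 un I-1×I-2: VV|Vv
V/III-1 un II-4×II-3: VV|Vv
V/III-2 un II-1×II-2: VV|Vv
V/III-3 un II-1×II-2: VV|Vv
V/III-4 ? II-1×II-2: VV|Vv|vv
⇒ V over [I-1,I-2,II-1,II-2,II-3,II-4,II-5,III-1,III-2,III-3,III-4]: 1415 consistent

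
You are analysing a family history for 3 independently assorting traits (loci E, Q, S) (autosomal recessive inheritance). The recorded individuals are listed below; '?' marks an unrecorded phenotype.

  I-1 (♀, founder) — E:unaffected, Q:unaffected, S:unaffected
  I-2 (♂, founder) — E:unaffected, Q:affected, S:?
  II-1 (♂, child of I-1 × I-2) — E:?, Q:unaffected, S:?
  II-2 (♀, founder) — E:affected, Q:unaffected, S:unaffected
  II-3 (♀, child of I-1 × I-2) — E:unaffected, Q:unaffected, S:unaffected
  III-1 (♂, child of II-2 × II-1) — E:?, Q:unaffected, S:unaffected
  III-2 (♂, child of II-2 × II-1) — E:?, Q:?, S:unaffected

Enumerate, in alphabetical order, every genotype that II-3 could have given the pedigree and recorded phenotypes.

E/I-1 un ·: EE|Ee
E/I-2 un ·: EE|Ee
E/II-1 ? I-1×I-2: EE|Ee|ee
E/II-2 aff ·: ee
E/II-3 un I-1×I-2: EE|Ee
E/III-1 ? II-2×II-1: Ee|ee
E/III-2 ? II-2×II-1: Ee|ee
⇒ E over [I-1,I-2,II-1,II-2,II-3,III-1,III-2]: 33 consistent
Q/I-1 un ·: QQ|Qq
Q/I-2 aff ·: qq
Q/II-1 un I-1×I-2: Qq
Q/II-2 un ·: QQ|Qq
Q/II-3 un I-1×I-2: Qq
Q/III-1 un II-2×II-1: QQ|Qq
Q/III-2 ? II-2×II-1: QQ|Qq|qq
⇒ Q over [I-1,I-2,II-1,II-2,II-3,III-1,III-2]: 20 consistent
S/I-1 un ·: SS|Ss
S/I-2 ? ·: SS|Ss|ss
S/II-1 ? I-1×I-2: SS|Ss|ss
S/II-2 un ·: SS|Ss
S/II-3 un I-1×I-2: SS|Ss
S/III-1 un II-2×II-1: SS|Ss
S/III-2 un II-2×II-1: SS|Ss
⇒ S over [I-1,I-2,II-1,II-2,II-3,III-1,III-2]: 105 consistent

II-3 ∈ {EE Qq SS, EE Qq Ss, Ee Qq SS, Ee Qq Ss}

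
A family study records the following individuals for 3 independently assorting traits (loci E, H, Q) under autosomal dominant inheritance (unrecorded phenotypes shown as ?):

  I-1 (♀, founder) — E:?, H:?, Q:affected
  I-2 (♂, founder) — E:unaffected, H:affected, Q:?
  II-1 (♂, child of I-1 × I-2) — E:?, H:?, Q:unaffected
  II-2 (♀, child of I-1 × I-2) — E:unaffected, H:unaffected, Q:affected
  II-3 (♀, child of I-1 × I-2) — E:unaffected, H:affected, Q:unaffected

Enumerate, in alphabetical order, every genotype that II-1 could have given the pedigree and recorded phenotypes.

II-1 ∈ {Ee HH qq, Ee Hh qq, Ee hh qq, ee HH qq, ee Hh qq, ee hh qq}

E/I-1 ? ·: ee|Ee
E/I-2 un ·: ee
E/II-1 ? I-1×I-2: ee|Ee
E/II-2 un I-1×I-2: ee
E/II-3 un I-1×I-2: ee
⇒ E over [I-1,I-2,II-1,II-2,II-3]: 3 consistent
H/I-1 ? ·: hh|Hh
H/I-2 aff ·: Hh
H/II-1 ? I-1×I-2: hh|Hh|HH
H/II-2 un I-1×I-2: hh
H/II-3 aff I-1×I-2: Hh|HH
⇒ H over [I-1,I-2,II-1,II-2,II-3]: 8 consistent
Q/I-1 aff ·: Qq
Q/I-2 ? ·: qq|Qq
Q/II-1 un I-1×I-2: qq
Q/II-2 aff I-1×I-2: Qq|QQ
Q/II-3 un I-1×I-2: qq
⇒ Q over [I-1,I-2,II-1,II-2,II-3]: 3 consistent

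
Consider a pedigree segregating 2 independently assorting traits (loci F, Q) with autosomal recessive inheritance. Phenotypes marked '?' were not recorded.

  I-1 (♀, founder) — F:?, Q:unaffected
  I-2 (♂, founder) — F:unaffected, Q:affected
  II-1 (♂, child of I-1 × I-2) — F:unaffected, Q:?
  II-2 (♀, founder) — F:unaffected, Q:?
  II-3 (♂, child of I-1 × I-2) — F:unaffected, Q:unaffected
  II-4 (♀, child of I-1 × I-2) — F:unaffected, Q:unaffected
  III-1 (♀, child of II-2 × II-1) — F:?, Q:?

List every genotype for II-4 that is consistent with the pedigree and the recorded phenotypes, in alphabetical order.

F/I-1 ? ·: FF|Ff|ff
F/I-2 un ·: FF|Ff
F/II-1 un I-1×I-2: FF|Ff
F/II-2 un ·: FF|Ff
F/II-3 un I-1×I-2: FF|Ff
F/II-4 un I-1×I-2: FF|Ff
F/III-1 ? II-2×II-1: FF|Ff|ff
⇒ F over [I-1,I-2,II-1,II-2,II-3,II-4,III-1]: 109 consistent
Q/I-1 un ·: QQ|Qq
Q/I-2 aff ·: qq
Q/II-1 ? I-1×I-2: Qq|qq
Q/II-2 ? ·: QQ|Qq|qq
Q/II-3 un I-1×I-2: Qq
Q/II-4 un I-1×I-2: Qq
Q/III-1 ? II-2×II-1: QQ|Qq|qq
⇒ Q over [I-1,I-2,II-1,II-2,II-3,II-4,III-1]: 18 consistent

II-4 ∈ {FF Qq, Ff Qq}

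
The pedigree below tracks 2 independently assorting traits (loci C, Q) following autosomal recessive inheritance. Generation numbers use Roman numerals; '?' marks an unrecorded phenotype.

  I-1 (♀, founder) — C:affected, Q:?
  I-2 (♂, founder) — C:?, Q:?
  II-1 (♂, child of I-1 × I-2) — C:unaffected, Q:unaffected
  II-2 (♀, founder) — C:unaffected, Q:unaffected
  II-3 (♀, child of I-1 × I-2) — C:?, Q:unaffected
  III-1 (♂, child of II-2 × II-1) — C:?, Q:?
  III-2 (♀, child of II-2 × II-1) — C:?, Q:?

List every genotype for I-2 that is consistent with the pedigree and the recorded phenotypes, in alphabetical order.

I-2 ∈ {CC QQ, CC Qq, CC qq, Cc QQ, Cc Qq, Cc qq}

C/I-1 aff ·: cc
C/I-2 ? ·: CC|Cc
C/II-1 un I-1×I-2: Cc
C/II-2 un ·: CC|Cc
C/II-3 ? I-1×I-2: Cc|cc
C/III-1 ? II-2×II-1: CC|Cc|cc
C/III-2 ? II-2×II-1: CC|Cc|cc
⇒ C over [I-1,I-2,II-1,II-2,II-3,III-1,III-2]: 39 consistent
Q/I-1 ? ·: QQ|Qq|qq
Q/I-2 ? ·: QQ|Qq|qq
Q/II-1 un I-1×I-2: QQ|Qq
Q/II-2 un ·: QQ|Qq
Q/II-3 un I-1×I-2: QQ|Qq
Q/III-1 ? II-2×II-1: QQ|Qq|qq
Q/III-2 ? II-2×II-1: QQ|Qq|qq
⇒ Q over [I-1,I-2,II-1,II-2,II-3,III-1,III-2]: 165 consistent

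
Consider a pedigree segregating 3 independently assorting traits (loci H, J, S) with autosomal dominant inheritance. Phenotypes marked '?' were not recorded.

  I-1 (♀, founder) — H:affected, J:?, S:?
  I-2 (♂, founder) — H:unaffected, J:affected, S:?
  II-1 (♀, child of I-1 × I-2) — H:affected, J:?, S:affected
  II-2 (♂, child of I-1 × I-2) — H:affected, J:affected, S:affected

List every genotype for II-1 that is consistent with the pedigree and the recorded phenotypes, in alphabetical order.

II-1 ∈ {Hh JJ SS, Hh JJ Ss, Hh Jj SS, Hh Jj Ss, Hh jj SS, Hh jj Ss}

H/I-1 aff ·: Hh|HH
H/I-2 un ·: hh
H/II-1 aff I-1×I-2: Hh
H/II-2 aff I-1×I-2: Hh
⇒ H over [I-1,I-2,II-1,II-2]: 2 consistent
J/I-1 ? ·: jj|Jj|JJ
J/I-2 aff ·: Jj|JJ
J/II-1 ? I-1×I-2: jj|Jj|JJ
J/II-2 aff I-1×I-2: Jj|JJ
⇒ J over [I-1,I-2,II-1,II-2]: 18 consistent
S/I-1 ? ·: ss|Ss|SS
S/I-2 ? ·: ss|Ss|SS
S/II-1 aff I-1×I-2: Ss|SS
S/II-2 aff I-1×I-2: Ss|SS
⇒ S over [I-1,I-2,II-1,II-2]: 17 consistent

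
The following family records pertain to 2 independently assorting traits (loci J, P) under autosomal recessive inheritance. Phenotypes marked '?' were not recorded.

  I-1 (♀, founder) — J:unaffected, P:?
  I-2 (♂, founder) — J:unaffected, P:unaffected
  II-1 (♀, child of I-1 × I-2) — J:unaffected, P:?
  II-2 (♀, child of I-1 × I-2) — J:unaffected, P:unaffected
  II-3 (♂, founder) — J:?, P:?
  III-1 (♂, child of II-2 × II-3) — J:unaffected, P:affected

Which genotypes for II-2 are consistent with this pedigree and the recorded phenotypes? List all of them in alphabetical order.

J/I-1 un ·: JJ|Jj
J/I-2 un ·: JJ|Jj
J/II-1 un I-1×I-2: JJ|Jj
J/II-2 un I-1×I-2: JJ|Jj
J/II-3 ? ·: JJ|Jj|jj
J/III-1 un II-2×II-3: JJ|Jj
⇒ J over [I-1,I-2,II-1,II-2,II-3,III-1]: 58 consistent
P/I-1 ? ·: PP|Pp|pp
P/I-2 un ·: PP|Pp
P/II-1 ? I-1×I-2: PP|Pp|pp
P/II-2 un I-1×I-2: Pp
P/II-3 ? ·: Pp|pp
P/III-1 aff II-2×II-3: pp
⇒ P over [I-1,I-2,II-1,II-2,II-3,III-1]: 20 consistent

II-2 ∈ {JJ Pp, Jj Pp}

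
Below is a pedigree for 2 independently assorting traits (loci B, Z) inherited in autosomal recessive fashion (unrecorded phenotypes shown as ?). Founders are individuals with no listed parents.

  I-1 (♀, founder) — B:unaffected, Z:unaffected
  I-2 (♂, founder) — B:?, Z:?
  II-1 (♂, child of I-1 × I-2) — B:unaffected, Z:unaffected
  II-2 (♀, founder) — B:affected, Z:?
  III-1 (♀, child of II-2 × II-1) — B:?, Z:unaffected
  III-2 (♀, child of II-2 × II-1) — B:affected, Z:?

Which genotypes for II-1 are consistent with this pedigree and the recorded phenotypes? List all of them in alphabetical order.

II-1 ∈ {Bb ZZ, Bb Zz}

B/I-1 un ·: BB|Bb
B/I-2 ? ·: BB|Bb|bb
B/II-1 un I-1×I-2: Bb
B/II-2 aff ·: bb
B/III-1 ? II-2×II-1: Bb|bb
B/III-2 aff II-2×II-1: bb
⇒ B over [I-1,I-2,II-1,II-2,III-1,III-2]: 10 consistent
Z/I-1 un ·: ZZ|Zz
Z/I-2 ? ·: ZZ|Zz|zz
Z/II-1 un I-1×I-2: ZZ|Zz
Z/II-2 ? ·: ZZ|Zz|zz
Z/III-1 un II-2×II-1: ZZ|Zz
Z/III-2 ? II-2×II-1: ZZ|Zz|zz
⇒ Z over [I-1,I-2,II-1,II-2,III-1,III-2]: 84 consistent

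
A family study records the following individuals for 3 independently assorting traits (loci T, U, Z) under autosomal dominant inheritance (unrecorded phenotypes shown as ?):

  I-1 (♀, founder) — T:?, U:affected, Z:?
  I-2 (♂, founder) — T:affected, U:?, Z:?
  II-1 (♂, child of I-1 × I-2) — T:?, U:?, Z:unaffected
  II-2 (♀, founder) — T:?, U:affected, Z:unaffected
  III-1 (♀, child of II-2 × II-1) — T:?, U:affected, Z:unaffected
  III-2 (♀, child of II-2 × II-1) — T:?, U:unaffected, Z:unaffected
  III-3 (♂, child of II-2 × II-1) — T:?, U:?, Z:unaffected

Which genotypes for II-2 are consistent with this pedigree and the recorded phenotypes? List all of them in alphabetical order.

T/I-1 ? ·: tt|Tt|TT
T/I-2 aff ·: Tt|TT
T/II-1 ? I-1×I-2: tt|Tt|TT
T/II-2 ? ·: tt|Tt|TT
T/III-1 ? II-2×II-1: tt|Tt|TT
T/III-2 ? II-2×II-1: tt|Tt|TT
T/III-3 ? II-2×II-1: tt|Tt|TT
⇒ T over [I-1,I-2,II-1,II-2,III-1,III-2,III-3]: 275 consistent
U/I-1 aff ·: Uu|UU
U/I-2 ? ·: uu|Uu|UU
U/II-1 ? I-1×I-2: uu|Uu
U/II-2 aff ·: Uu
U/III-1 aff II-2×II-1: Uu|UU
U/III-2 un II-2×II-1: uu
U/III-3 ? II-2×II-1: uu|Uu|UU
⇒ U over [I-1,I-2,II-1,II-2,III-1,III-2,III-3]: 34 consistent
Z/I-1 ? ·: zz|Zz
Z/I-2 ? ·: zz|Zz
Z/II-1 un I-1×I-2: zz
Z/II-2 un ·: zz
Z/III-1 un II-2×II-1: zz
Z/III-2 un II-2×II-1: zz
Z/III-3 un II-2×II-1: zz
⇒ Z over [I-1,I-2,II-1,II-2,III-1,III-2,III-3]: 4 consistent

II-2 ∈ {TT Uu zz, Tt Uu zz, tt Uu zz}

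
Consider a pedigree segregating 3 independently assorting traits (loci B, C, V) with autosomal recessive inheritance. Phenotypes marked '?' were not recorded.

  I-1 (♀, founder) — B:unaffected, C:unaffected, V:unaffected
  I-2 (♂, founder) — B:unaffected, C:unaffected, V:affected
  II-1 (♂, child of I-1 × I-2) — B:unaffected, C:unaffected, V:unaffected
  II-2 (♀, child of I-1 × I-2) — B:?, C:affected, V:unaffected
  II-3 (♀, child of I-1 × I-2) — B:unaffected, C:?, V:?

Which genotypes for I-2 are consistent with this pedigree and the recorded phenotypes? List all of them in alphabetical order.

B/I-1 un ·: BB|Bb
B/I-2 un ·: BB|Bb
B/II-1 un I-1×I-2: BB|Bb
B/II-2 ? I-1×I-2: BB|Bb|bb
B/II-3 un I-1×I-2: BB|Bb
⇒ B over [I-1,I-2,II-1,II-2,II-3]: 29 consistent
C/I-1 un ·: Cc
C/I-2 un ·: Cc
C/II-1 un I-1×I-2: CC|Cc
C/II-2 aff I-1×I-2: cc
C/II-3 ? I-1×I-2: CC|Cc|cc
⇒ C over [I-1,I-2,II-1,II-2,II-3]: 6 consistent
V/I-1 un ·: VV|Vv
V/I-2 aff ·: vv
V/II-1 un I-1×I-2: Vv
V/II-2 un I-1×I-2: Vv
V/II-3 ? I-1×I-2: Vv|vv
⇒ V over [I-1,I-2,II-1,II-2,II-3]: 3 consistent

I-2 ∈ {BB Cc vv, Bb Cc vv}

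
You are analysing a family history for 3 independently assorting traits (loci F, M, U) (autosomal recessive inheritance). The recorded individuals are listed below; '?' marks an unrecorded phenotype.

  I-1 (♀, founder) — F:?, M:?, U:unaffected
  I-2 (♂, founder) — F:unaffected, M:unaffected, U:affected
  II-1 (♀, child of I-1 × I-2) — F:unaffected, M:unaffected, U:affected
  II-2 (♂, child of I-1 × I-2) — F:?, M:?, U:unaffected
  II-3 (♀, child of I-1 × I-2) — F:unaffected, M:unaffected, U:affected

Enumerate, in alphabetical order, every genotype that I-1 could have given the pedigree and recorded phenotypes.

F/I-1 ? ·: FF|Ff|ff
F/I-2 un ·: FF|Ff
F/II-1 un I-1×I-2: FF|Ff
F/II-2 ? I-1×I-2: FF|Ff|ff
F/II-3 un I-1×I-2: FF|Ff
⇒ F over [I-1,I-2,II-1,II-2,II-3]: 32 consistent
M/I-1 ? ·: MM|Mm|mm
M/I-2 un ·: MM|Mm
M/II-1 un I-1×I-2: MM|Mm
M/II-2 ? I-1×I-2: MM|Mm|mm
M/II-3 un I-1×I-2: MM|Mm
⇒ M over [I-1,I-2,II-1,II-2,II-3]: 32 consistent
U/I-1 un ·: Uu
U/I-2 aff ·: uu
U/II-1 aff I-1×I-2: uu
U/II-2 un I-1×I-2: Uu
U/II-3 aff I-1×I-2: uu
⇒ U over [I-1,I-2,II-1,II-2,II-3]: 1 consistent

I-1 ∈ {FF MM Uu, FF Mm Uu, FF mm Uu, Ff MM Uu, Ff Mm Uu, Ff mm Uu, ff MM Uu, ff Mm Uu, ff mm Uu}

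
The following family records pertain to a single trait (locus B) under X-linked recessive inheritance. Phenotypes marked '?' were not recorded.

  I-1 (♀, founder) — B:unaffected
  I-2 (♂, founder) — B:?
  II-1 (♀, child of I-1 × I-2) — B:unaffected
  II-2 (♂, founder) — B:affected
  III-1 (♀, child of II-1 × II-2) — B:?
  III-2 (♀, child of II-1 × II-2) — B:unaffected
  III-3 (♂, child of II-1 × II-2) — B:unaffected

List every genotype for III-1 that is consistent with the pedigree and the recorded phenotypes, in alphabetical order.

III-1 ∈ {X^BX^b, X^bX^b}

B/I-1 un ·: X^BX^B|X^BX^b
B/I-2 ? ·: X^BY|X^bY
B/II-1 un I-1×I-2: X^BX^B|X^BX^b
B/II-2 aff ·: X^bY
B/III-1 ? II-1×II-2: X^BX^b|X^bX^b
B/III-2 un II-1×II-2: X^BX^b
B/III-3 un II-1×II-2: X^BY
⇒ B over [I-1,I-2,II-1,II-2,III-1,III-2,III-3]: 8 consistent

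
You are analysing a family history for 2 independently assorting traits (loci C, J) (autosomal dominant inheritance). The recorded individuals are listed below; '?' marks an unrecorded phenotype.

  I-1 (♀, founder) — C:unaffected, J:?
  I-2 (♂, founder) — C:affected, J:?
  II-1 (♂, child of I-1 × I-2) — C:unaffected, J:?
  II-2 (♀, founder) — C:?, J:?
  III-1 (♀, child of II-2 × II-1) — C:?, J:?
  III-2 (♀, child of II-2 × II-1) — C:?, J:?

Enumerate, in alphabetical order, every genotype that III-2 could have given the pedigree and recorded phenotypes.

III-2 ∈ {Cc JJ, Cc Jj, Cc jj, cc JJ, cc Jj, cc jj}

C/I-1 un ·: cc
C/I-2 aff ·: Cc
C/II-1 un I-1×I-2: cc
C/II-2 ? ·: cc|Cc|CC
C/III-1 ? II-2×II-1: cc|Cc
C/III-2 ? II-2×II-1: cc|Cc
⇒ C over [I-1,I-2,II-1,II-2,III-1,III-2]: 6 consistent
J/I-1 ? ·: jj|Jj|JJ
J/I-2 ? ·: jj|Jj|JJ
J/II-1 ? I-1×I-2: jj|Jj|JJ
J/II-2 ? ·: jj|Jj|JJ
J/III-1 ? II-2×II-1: jj|Jj|JJ
J/III-2 ? II-2×II-1: jj|Jj|JJ
⇒ J over [I-1,I-2,II-1,II-2,III-1,III-2]: 167 consistent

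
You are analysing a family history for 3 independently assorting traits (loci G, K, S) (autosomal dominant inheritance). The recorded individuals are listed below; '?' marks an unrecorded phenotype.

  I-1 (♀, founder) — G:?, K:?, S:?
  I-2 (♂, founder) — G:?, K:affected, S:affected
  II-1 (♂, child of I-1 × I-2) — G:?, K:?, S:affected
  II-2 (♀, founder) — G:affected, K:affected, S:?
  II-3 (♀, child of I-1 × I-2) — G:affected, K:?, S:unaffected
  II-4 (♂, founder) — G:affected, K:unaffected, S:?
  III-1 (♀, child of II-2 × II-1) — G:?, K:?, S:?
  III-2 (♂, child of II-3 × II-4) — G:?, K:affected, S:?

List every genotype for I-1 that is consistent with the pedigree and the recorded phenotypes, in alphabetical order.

I-1 ∈ {GG KK Ss, GG KK ss, GG Kk Ss, GG Kk ss, GG kk Ss, GG kk ss, Gg KK Ss, Gg KK ss, Gg Kk Ss, Gg Kk ss, Gg kk Ss, Gg kk ss, gg KK Ss, gg KK ss, gg Kk Ss, gg Kk ss, gg kk Ss, gg kk ss}

G/I-1 ? ·: gg|Gg|GG
G/I-2 ? ·: gg|Gg|GG
G/II-1 ? I-1×I-2: gg|Gg|GG
G/II-2 aff ·: Gg|GG
G/II-3 aff I-1×I-2: Gg|GG
G/II-4 aff ·: Gg|GG
G/III-1 ? II-2×II-1: gg|Gg|GG
G/III-2 ? II-3×II-4: gg|Gg|GG
⇒ G over [I-1,I-2,II-1,II-2,II-3,II-4,III-1,III-2]: 355 consistent
K/I-1 ? ·: kk|Kk|KK
K/I-2 aff ·: Kk|KK
K/II-1 ? I-1×I-2: kk|Kk|KK
K/II-2 aff ·: Kk|KK
K/II-3 ? I-1×I-2: Kk|KK
K/II-4 un ·: kk
K/III-1 ? II-2×II-1: kk|Kk|KK
K/III-2 aff II-3×II-4: Kk
⇒ K over [I-1,I-2,II-1,II-2,II-3,II-4,III-1,III-2]: 70 consistent
S/I-1 ? ·: ss|Ss
S/I-2 aff ·: Ss
S/II-1 aff I-1×I-2: Ss|SS
S/II-2 ? ·: ss|Ss|SS
S/II-3 un I-1×I-2: ss
S/II-4 ? ·: ss|Ss|SS
S/III-1 ? II-2×II-1: ss|Ss|SS
S/III-2 ? II-3×II-4: ss|Ss
⇒ S over [I-1,I-2,II-1,II-2,II-3,II-4,III-1,III-2]: 72 consistent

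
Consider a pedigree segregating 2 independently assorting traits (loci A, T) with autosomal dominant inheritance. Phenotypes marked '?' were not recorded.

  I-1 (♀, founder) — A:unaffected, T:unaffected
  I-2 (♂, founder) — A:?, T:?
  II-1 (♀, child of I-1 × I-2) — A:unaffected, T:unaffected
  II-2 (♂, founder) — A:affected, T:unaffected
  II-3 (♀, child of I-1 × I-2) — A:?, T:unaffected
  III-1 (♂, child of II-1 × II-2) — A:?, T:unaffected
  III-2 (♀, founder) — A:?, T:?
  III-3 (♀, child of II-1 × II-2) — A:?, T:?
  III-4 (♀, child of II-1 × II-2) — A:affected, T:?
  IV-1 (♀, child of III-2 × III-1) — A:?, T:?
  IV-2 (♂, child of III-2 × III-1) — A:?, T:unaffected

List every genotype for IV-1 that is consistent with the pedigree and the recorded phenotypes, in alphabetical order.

A/I-1 un ·: aa
A/I-2 ? ·: aa|Aa
A/II-1 un I-1×I-2: aa
A/II-2 aff ·: Aa|AA
A/II-3 ? I-1×I-2: aa|Aa
A/III-1 ? II-1×II-2: aa|Aa
A/III-2 ? ·: aa|Aa|AA
A/III-3 ? II-1×II-2: aa|Aa
A/III-4 aff II-1×II-2: Aa
A/IV-1 ? III-2×III-1: aa|Aa|AA
A/IV-2 ? III-2×III-1: aa|Aa|AA
⇒ A over [I-1,I-2,II-1,II-2,II-3,III-1,III-2,III-3,III-4,IV-1,IV-2]: 189 consistent
T/I-1 un ·: tt
T/I-2 ? ·: tt|Tt
T/II-1 un I-1×I-2: tt
T/II-2 un ·: tt
T/II-3 un I-1×I-2: tt
T/III-1 un II-1×II-2: tt
T/III-2 ? ·: tt|Tt
T/III-3 ? II-1×II-2: tt
T/III-4 ? II-1×II-2: tt
T/IV-1 ? III-2×III-1: tt|Tt
T/IV-2 un III-2×III-1: tt
⇒ T over [I-1,I-2,II-1,II-2,II-3,III-1,III-2,III-3,III-4,IV-1,IV-2]: 6 consistent

IV-1 ∈ {AA Tt, AA tt, Aa Tt, Aa tt, aa Tt, aa tt}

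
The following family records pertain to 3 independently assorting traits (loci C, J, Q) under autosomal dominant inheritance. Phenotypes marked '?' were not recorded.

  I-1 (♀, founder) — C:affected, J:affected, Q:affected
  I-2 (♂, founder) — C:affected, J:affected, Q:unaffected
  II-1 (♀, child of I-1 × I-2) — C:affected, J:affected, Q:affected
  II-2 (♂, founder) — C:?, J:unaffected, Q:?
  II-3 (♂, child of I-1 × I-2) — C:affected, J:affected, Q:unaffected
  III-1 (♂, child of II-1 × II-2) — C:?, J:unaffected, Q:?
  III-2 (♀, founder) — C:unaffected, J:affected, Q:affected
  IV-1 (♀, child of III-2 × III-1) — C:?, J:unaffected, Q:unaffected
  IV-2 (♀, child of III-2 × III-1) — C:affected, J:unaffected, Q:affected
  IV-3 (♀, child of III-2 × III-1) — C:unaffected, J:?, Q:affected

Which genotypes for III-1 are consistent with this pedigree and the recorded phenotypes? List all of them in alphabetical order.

III-1 ∈ {Cc jj Qq, Cc jj qq}

C/I-1 aff ·: Cc|CC
C/I-2 aff ·: Cc|CC
C/II-1 aff I-1×I-2: Cc|CC
C/II-2 ? ·: cc|Cc|CC
C/II-3 aff I-1×I-2: Cc|CC
C/III-1 ? II-1×II-2: Cc
C/III-2 un ·: cc
C/IV-1 ? III-2×III-1: cc|Cc
C/IV-2 aff III-2×III-1: Cc
C/IV-3 un III-2×III-1: cc
⇒ C over [I-1,I-2,II-1,II-2,II-3,III-1,III-2,IV-1,IV-2,IV-3]: 64 consistent
J/I-1 aff ·: Jj|JJ
J/I-2 aff ·: Jj|JJ
J/II-1 aff I-1×I-2: Jj
J/II-2 un ·: jj
J/II-3 aff I-1×I-2: Jj|JJ
J/III-1 un II-1×II-2: jj
J/III-2 aff ·: Jj
J/IV-1 un III-2×III-1: jj
J/IV-2 un III-2×III-1: jj
J/IV-3 ? III-2×III-1: jj|Jj
⇒ J over [I-1,I-2,II-1,II-2,II-3,III-1,III-2,IV-1,IV-2,IV-3]: 12 consistent
Q/I-1 aff ·: Qq
Q/I-2 un ·: qq
Q/II-1 aff I-1×I-2: Qq
Q/II-2 ? ·: qq|Qq|QQ
Q/II-3 un I-1×I-2: qq
Q/III-1 ? II-1×II-2: qq|Qq
Q/III-2 aff ·: Qq
Q/IV-1 un III-2×III-1: qq
Q/IV-2 aff III-2×III-1: Qq|QQ
Q/IV-3 aff III-2×III-1: Qq|QQ
⇒ Q over [I-1,I-2,II-1,II-2,II-3,III-1,III-2,IV-1,IV-2,IV-3]: 14 consistent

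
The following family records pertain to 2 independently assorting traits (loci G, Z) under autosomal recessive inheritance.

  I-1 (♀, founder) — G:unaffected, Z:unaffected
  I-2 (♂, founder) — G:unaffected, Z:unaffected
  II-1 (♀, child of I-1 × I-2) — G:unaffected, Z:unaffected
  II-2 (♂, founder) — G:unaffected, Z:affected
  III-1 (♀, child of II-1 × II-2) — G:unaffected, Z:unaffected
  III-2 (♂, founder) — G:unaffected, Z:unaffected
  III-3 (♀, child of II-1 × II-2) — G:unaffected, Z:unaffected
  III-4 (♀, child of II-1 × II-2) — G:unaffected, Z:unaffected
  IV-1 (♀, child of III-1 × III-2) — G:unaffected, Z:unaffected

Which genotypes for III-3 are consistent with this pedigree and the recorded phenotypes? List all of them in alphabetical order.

III-3 ∈ {GG Zz, Gg Zz}

G/I-1 un ·: GG|Gg
G/I-2 un ·: GG|Gg
G/II-1 un I-1×I-2: GG|Gg
G/II-2 un ·: GG|Gg
G/III-1 un II-1×II-2: GG|Gg
G/III-2 un ·: GG|Gg
G/III-3 un II-1×II-2: GG|Gg
G/III-4 un II-1×II-2: GG|Gg
G/IV-1 un III-1×III-2: GG|Gg
⇒ G over [I-1,I-2,II-1,II-2,III-1,III-2,III-3,III-4,IV-1]: 292 consistent
Z/I-1 un ·: ZZ|Zz
Z/I-2 un ·: ZZ|Zz
Z/II-1 un I-1×I-2: ZZ|Zz
Z/II-2 aff ·: zz
Z/III-1 un II-1×II-2: Zz
Z/III-2 un ·: ZZ|Zz
Z/III-3 un II-1×II-2: Zz
Z/III-4 un II-1×II-2: Zz
Z/IV-1 un III-1×III-2: ZZ|Zz
⇒ Z over [I-1,I-2,II-1,II-2,III-1,III-2,III-3,III-4,IV-1]: 28 consistent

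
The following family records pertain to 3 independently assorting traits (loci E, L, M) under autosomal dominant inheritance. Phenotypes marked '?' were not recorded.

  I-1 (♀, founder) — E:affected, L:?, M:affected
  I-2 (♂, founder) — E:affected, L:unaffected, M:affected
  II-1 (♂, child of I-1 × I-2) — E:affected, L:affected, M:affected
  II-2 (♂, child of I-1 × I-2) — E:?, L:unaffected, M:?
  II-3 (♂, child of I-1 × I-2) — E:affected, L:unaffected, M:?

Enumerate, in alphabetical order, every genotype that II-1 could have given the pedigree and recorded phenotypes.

E/I-1 aff ·: Ee|EE
E/I-2 aff ·: Ee|EE
E/II-1 aff I-1×I-2: Ee|EE
E/II-2 ? I-1×I-2: ee|Ee|EE
E/II-3 aff I-1×I-2: Ee|EE
⇒ E over [I-1,I-2,II-1,II-2,II-3]: 29 consistent
L/I-1 ? ·: Ll
L/I-2 un ·: ll
L/II-1 aff I-1×I-2: Ll
L/II-2 un I-1×I-2: ll
L/II-3 un I-1×I-2: ll
⇒ L over [I-1,I-2,II-1,II-2,II-3]: 1 consistent
M/I-1 aff ·: Mm|MM
M/I-2 aff ·: Mm|MM
M/II-1 aff I-1×I-2: Mm|MM
M/II-2 ? I-1×I-2: mm|Mm|MM
M/II-3 ? I-1×I-2: mm|Mm|MM
⇒ M over [I-1,I-2,II-1,II-2,II-3]: 35 consistent

II-1 ∈ {EE Ll MM, EE Ll Mm, Ee Ll MM, Ee Ll Mm}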